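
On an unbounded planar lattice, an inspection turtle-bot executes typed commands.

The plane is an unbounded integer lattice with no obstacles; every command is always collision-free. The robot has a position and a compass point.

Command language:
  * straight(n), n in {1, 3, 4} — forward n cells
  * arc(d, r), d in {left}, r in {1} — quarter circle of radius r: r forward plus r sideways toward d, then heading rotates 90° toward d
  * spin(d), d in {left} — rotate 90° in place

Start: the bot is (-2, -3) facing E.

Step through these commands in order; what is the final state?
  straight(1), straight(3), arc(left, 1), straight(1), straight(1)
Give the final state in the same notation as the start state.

(3, 0) facing N

t0: (-2, -3) facing E
[1] after straight(1): (-1, -3) facing E
[2] after straight(3): (2, -3) facing E
[3] after arc(left, 1): (3, -2) facing N
[4] after straight(1): (3, -1) facing N
[5] after straight(1): (3, 0) facing N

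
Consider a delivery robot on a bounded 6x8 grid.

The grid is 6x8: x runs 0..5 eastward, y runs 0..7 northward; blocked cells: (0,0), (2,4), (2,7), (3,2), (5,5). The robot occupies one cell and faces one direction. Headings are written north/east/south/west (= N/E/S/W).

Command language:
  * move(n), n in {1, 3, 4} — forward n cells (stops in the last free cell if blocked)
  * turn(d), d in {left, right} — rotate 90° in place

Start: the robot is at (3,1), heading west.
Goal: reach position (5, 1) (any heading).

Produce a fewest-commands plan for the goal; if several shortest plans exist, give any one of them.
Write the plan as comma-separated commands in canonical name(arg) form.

turn(right), turn(right), move(3)

initial: at (3,1), heading west
t=1 turn(right) ⇒ at (3,1), heading north
t=2 turn(right) ⇒ at (3,1), heading east
t=3 move(3) ⇒ at (5,1), heading east
nothing shorter than 3 reaches the goal.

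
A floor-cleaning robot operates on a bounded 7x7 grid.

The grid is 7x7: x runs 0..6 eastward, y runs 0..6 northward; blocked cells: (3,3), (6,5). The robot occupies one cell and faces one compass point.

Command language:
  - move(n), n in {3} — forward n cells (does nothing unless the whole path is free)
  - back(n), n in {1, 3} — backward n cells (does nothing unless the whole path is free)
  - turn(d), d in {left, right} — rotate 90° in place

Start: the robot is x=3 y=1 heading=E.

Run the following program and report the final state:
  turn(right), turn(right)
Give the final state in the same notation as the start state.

x=3 y=1 heading=W

t0: x=3 y=1 heading=E
t=1 turn(right) ⇒ x=3 y=1 heading=S
t=2 turn(right) ⇒ x=3 y=1 heading=W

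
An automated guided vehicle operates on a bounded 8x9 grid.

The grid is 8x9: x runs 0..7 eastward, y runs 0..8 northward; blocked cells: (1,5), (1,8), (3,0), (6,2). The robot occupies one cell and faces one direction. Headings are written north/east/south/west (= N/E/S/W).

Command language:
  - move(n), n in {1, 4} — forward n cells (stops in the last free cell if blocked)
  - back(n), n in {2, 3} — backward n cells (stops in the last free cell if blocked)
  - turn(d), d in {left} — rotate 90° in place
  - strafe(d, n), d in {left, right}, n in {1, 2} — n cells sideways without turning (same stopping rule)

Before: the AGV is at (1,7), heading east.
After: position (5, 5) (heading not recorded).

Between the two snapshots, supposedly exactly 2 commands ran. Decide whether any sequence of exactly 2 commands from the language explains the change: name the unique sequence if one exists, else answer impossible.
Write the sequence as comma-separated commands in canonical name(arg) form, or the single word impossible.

key: order matters: swapping move(4) and strafe(right, 2) lands elsewhere
start: at (1,7), heading east
step 1 (move(4)): at (5,7), heading east
step 2 (strafe(right, 2)): at (5,5), heading east
no other 2-command option fits: unique.

move(4), strafe(right, 2)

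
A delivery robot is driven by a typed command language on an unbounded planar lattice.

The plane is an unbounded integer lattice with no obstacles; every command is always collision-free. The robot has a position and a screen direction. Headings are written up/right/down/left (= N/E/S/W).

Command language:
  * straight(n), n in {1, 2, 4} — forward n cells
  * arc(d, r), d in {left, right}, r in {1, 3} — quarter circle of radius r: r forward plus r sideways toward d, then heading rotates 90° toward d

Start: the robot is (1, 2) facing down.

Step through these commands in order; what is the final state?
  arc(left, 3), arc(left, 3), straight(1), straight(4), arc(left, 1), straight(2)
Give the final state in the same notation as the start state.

(4, 8) facing left

from: (1, 2) facing down
t=1 arc(left, 3) ⇒ (4, -1) facing right
t=2 arc(left, 3) ⇒ (7, 2) facing up
t=3 straight(1) ⇒ (7, 3) facing up
t=4 straight(4) ⇒ (7, 7) facing up
t=5 arc(left, 1) ⇒ (6, 8) facing left
t=6 straight(2) ⇒ (4, 8) facing left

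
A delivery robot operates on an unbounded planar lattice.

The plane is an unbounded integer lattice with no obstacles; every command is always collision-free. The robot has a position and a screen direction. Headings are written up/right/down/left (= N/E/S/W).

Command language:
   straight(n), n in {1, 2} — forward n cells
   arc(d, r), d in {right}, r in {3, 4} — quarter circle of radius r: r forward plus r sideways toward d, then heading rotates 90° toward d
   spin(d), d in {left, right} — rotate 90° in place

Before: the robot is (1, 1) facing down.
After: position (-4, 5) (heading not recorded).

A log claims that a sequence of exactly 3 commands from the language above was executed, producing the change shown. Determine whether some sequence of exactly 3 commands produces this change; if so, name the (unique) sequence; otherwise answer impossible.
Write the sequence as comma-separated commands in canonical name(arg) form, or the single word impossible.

spin(right), straight(1), arc(right, 4)

key: running arc(right, 4) before spin(right) would end elsewhere — order is forced
start: (1, 1) facing down
step 1 (spin(right)): (1, 1) facing left
step 2 (straight(1)): (0, 1) facing left
step 3 (arc(right, 4)): (-4, 5) facing up
all 216 alternatives checked — unique.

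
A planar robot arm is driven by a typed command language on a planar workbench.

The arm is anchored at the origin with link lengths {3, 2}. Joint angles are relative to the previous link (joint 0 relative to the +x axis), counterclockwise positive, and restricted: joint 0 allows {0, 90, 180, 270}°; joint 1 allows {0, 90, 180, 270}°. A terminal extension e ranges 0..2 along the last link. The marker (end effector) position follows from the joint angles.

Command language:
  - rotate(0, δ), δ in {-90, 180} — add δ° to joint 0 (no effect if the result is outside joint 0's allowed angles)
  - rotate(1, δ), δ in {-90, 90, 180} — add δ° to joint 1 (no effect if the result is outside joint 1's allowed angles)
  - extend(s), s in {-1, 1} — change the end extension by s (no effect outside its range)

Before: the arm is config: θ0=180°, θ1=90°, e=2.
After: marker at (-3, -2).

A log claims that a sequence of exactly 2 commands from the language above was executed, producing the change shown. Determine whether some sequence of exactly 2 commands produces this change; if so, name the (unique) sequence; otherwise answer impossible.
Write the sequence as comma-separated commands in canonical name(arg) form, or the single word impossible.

start: config: θ0=180°, θ1=90°, e=2
1. extend(-1) → config: θ0=180°, θ1=90°, e=1
2. extend(-1) → config: θ0=180°, θ1=90°, e=0
uniquely the one of 49 2-step routes that fits.

extend(-1), extend(-1)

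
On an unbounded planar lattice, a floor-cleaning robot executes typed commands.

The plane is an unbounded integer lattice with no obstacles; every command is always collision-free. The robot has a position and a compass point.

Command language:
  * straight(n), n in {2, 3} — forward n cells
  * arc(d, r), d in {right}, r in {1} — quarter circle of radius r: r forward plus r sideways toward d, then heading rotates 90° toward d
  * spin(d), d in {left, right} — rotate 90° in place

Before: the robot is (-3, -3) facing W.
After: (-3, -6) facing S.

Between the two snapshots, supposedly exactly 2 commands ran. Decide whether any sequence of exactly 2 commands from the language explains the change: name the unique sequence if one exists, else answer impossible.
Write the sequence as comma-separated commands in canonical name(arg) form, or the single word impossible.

spin(left), straight(3)

key: order matters: swapping spin(left) and straight(3) lands elsewhere
from: (-3, -3) facing W
[1] after spin(left): (-3, -3) facing S
[2] after straight(3): (-3, -6) facing S
uniquely the one of 25 2-step routes that fits.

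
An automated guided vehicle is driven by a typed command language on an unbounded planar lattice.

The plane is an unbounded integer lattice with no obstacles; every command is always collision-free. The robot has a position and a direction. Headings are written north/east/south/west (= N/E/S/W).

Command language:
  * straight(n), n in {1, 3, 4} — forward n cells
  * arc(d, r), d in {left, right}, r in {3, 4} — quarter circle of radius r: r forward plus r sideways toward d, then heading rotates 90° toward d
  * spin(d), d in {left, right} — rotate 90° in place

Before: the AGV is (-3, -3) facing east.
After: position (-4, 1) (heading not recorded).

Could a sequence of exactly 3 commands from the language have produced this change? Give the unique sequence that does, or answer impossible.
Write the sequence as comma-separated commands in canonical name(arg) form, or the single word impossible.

key: running arc(left, 4) before straight(3) would end elsewhere — order is forced
from: (-3, -3) facing east
1. straight(3) → (0, -3) facing east
2. spin(left) → (0, -3) facing north
3. arc(left, 4) → (-4, 1) facing west
all 729 alternatives checked — unique.

straight(3), spin(left), arc(left, 4)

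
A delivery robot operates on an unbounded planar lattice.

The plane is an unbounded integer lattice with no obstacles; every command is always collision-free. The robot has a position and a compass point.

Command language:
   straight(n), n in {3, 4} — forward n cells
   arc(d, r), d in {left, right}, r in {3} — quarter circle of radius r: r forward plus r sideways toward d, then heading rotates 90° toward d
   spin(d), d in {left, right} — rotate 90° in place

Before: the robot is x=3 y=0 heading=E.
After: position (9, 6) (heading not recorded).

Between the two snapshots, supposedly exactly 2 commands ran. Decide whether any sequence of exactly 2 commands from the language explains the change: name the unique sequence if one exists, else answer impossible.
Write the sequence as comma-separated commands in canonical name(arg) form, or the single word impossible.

key: order matters: swapping arc(left, 3) and arc(right, 3) lands elsewhere
initial: x=3 y=0 heading=E
[1] after arc(left, 3): x=6 y=3 heading=N
[2] after arc(right, 3): x=9 y=6 heading=E
all 36 alternatives checked — unique.

arc(left, 3), arc(right, 3)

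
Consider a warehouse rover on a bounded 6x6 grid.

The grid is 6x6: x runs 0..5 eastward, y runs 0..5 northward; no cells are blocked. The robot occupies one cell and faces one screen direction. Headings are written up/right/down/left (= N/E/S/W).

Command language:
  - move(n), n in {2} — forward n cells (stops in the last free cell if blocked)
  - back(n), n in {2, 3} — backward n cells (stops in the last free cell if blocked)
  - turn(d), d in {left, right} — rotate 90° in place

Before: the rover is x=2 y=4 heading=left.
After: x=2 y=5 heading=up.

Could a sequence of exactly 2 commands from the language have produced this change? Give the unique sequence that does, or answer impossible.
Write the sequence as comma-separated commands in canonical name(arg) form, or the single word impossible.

turn(right), move(2)

key: position moved to (2,5) AND the heading swung to N — translation plus rotation needed
initial: x=2 y=4 heading=left
step 1 (turn(right)): x=2 y=4 heading=up
step 2 (move(2)): x=2 y=5 heading=up
no other 2-command option fits: unique.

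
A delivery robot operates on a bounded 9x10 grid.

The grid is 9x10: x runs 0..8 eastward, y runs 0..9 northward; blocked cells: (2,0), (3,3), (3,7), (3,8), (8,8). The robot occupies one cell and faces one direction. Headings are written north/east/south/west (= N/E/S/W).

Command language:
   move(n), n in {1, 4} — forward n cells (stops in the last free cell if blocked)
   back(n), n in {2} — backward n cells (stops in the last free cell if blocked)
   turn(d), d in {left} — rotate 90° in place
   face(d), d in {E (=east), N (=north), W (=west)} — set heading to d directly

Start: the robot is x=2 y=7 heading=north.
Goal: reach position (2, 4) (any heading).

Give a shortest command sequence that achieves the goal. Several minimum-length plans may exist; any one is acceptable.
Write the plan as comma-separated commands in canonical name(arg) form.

back(2), back(2), move(1)

from: x=2 y=7 heading=north
step 1 (back(2)): x=2 y=5 heading=north
step 2 (back(2)): x=2 y=3 heading=north
step 3 (move(1)): x=2 y=4 heading=north
nothing shorter than 3 reaches the goal.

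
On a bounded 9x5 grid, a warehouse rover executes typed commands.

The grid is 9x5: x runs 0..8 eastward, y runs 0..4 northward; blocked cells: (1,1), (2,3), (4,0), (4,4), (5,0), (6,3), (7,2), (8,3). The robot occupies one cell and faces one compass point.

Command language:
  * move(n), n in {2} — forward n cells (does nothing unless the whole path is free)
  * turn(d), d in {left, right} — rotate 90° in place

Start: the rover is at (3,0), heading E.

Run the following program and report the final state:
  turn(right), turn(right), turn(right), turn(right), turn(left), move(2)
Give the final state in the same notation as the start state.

at (3,2), heading N

t0: at (3,0), heading E
t=1 turn(right) ⇒ at (3,0), heading S
t=2 turn(right) ⇒ at (3,0), heading W
t=3 turn(right) ⇒ at (3,0), heading N
t=4 turn(right) ⇒ at (3,0), heading E
t=5 turn(left) ⇒ at (3,0), heading N
t=6 move(2) ⇒ at (3,2), heading N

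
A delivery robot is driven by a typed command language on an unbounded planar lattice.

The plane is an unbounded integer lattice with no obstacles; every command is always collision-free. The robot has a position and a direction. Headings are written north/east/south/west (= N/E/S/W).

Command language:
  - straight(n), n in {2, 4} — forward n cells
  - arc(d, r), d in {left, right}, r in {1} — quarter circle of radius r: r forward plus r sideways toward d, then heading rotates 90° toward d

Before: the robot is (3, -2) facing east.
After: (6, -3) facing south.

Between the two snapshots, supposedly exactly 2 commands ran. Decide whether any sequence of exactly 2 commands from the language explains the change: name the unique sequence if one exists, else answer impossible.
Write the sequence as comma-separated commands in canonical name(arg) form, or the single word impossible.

straight(2), arc(right, 1)

key: cell and facing (now S) both changed — the 2 commands mix motion and turning
from: (3, -2) facing east
step 1 (straight(2)): (5, -2) facing east
step 2 (arc(right, 1)): (6, -3) facing south
uniquely the one of 16 2-step routes that fits.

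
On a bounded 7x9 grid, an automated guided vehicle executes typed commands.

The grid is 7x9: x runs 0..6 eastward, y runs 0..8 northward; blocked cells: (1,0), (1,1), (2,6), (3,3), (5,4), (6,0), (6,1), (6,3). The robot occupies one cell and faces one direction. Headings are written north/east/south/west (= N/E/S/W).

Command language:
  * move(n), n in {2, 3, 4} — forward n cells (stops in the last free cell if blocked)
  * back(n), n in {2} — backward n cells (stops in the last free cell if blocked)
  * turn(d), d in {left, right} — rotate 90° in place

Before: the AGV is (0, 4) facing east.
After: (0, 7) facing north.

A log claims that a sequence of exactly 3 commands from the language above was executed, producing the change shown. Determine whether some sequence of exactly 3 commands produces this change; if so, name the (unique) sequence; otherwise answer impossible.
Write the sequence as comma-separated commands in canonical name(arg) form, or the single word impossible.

key: cell and facing (now N) both changed — the 3 commands mix motion and turning
begin: (0, 4) facing east
1. back(2) → (0, 4) facing east
2. turn(left) → (0, 4) facing north
3. move(3) → (0, 7) facing north
no other 3-command option fits: unique.

back(2), turn(left), move(3)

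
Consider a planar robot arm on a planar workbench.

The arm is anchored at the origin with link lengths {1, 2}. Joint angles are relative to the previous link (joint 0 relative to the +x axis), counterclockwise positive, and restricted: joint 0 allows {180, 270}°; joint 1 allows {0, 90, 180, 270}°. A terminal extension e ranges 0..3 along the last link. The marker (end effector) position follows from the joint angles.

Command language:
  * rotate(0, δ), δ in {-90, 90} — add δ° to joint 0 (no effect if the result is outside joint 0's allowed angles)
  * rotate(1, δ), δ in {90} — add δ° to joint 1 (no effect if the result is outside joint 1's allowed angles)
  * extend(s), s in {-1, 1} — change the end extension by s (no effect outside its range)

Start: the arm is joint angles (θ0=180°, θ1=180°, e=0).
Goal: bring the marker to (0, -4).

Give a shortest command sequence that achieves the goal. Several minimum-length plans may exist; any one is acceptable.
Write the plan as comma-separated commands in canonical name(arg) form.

extend(1), rotate(1, 90), rotate(1, 90), rotate(0, 90)

initial: joint angles (θ0=180°, θ1=180°, e=0)
[1] after extend(1): joint angles (θ0=180°, θ1=180°, e=1)
[2] after rotate(1, 90): joint angles (θ0=180°, θ1=270°, e=1)
[3] after rotate(1, 90): joint angles (θ0=180°, θ1=0°, e=1)
[4] after rotate(0, 90): joint angles (θ0=270°, θ1=0°, e=1)
no 3-step plan works, so 4 is optimal.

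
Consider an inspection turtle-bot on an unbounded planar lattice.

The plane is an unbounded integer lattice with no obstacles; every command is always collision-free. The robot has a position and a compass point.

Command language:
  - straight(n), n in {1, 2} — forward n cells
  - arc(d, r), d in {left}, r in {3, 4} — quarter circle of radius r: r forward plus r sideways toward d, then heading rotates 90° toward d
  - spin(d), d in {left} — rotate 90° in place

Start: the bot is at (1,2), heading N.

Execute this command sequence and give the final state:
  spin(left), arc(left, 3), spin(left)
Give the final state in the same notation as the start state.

t0: at (1,2), heading N
t=1 spin(left) ⇒ at (1,2), heading W
t=2 arc(left, 3) ⇒ at (-2,-1), heading S
t=3 spin(left) ⇒ at (-2,-1), heading E

at (-2,-1), heading E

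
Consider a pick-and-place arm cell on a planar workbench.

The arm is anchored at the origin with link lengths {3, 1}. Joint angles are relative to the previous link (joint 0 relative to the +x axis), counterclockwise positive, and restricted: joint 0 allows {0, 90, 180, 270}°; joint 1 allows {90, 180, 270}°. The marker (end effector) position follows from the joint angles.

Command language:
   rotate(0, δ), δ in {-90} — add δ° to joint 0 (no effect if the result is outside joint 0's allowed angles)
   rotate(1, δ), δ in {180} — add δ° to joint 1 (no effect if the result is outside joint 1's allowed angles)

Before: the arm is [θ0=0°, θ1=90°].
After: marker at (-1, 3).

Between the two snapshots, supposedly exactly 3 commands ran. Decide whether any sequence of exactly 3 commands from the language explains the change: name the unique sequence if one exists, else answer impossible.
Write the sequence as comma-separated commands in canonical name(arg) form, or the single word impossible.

rotate(0, -90), rotate(0, -90), rotate(0, -90)

begin: [θ0=0°, θ1=90°]
step 1 (rotate(0, -90)): [θ0=270°, θ1=90°]
step 2 (rotate(0, -90)): [θ0=180°, θ1=90°]
step 3 (rotate(0, -90)): [θ0=90°, θ1=90°]
no other 3-command option fits: unique.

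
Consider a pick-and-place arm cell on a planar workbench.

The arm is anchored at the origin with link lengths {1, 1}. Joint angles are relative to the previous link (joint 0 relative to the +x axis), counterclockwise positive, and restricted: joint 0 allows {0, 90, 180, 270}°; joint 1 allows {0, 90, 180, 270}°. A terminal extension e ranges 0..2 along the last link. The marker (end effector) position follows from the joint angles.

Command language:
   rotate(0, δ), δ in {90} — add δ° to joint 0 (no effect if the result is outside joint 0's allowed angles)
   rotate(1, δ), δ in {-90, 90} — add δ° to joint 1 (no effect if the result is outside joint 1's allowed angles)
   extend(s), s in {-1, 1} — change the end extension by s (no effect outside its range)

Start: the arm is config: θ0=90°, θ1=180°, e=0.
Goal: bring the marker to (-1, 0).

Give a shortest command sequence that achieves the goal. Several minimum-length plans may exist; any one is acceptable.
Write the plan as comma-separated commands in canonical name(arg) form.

start: config: θ0=90°, θ1=180°, e=0
1. extend(1) → config: θ0=90°, θ1=180°, e=1
2. rotate(0, 90) → config: θ0=180°, θ1=180°, e=1
3. rotate(0, 90) → config: θ0=270°, θ1=180°, e=1
4. rotate(0, 90) → config: θ0=0°, θ1=180°, e=1
shorter routes all fall short; 4 is best.

extend(1), rotate(0, 90), rotate(0, 90), rotate(0, 90)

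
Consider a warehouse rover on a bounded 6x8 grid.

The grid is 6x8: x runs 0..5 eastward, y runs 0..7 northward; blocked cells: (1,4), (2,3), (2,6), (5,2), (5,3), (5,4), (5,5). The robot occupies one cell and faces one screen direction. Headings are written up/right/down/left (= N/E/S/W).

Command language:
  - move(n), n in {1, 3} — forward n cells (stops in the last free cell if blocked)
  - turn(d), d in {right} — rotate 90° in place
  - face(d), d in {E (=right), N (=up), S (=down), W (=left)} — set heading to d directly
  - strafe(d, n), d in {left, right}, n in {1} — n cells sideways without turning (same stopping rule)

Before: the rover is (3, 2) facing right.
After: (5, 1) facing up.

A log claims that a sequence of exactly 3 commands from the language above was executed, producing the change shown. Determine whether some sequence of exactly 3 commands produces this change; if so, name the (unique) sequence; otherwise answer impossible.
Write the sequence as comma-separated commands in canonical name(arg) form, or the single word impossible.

key: move(3) runs into the grid edge before its full distance
begin: (3, 2) facing right
step 1 (strafe(right, 1)): (3, 1) facing right
step 2 (move(3)): (5, 1) facing right
step 3 (face(N)): (5, 1) facing up
no rival 3-sequence matches.

strafe(right, 1), move(3), face(N)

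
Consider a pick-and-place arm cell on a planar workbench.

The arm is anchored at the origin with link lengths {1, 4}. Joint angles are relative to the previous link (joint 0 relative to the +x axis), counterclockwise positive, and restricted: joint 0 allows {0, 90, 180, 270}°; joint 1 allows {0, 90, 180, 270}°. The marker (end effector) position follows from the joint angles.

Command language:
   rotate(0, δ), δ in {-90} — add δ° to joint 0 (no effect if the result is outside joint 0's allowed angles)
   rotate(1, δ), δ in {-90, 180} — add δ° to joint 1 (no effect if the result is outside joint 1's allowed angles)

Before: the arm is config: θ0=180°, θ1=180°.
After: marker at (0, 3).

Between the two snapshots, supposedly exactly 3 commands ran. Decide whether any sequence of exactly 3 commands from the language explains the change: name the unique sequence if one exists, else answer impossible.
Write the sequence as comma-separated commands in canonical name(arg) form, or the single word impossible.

t0: config: θ0=180°, θ1=180°
[1] after rotate(0, -90): config: θ0=90°, θ1=180°
[2] after rotate(0, -90): config: θ0=0°, θ1=180°
[3] after rotate(0, -90): config: θ0=270°, θ1=180°
no rival 3-sequence matches.

rotate(0, -90), rotate(0, -90), rotate(0, -90)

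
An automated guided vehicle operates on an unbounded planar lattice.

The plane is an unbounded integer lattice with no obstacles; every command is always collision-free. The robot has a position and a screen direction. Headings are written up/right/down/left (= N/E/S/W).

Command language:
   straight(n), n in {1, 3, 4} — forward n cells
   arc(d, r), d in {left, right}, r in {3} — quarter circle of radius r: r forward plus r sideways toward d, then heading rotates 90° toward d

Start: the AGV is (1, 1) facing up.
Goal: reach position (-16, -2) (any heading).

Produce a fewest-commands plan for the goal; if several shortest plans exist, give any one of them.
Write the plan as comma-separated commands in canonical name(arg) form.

begin: (1, 1) facing up
step 1 (arc(left, 3)): (-2, 4) facing left
step 2 (arc(left, 3)): (-5, 1) facing down
step 3 (arc(right, 3)): (-8, -2) facing left
step 4 (straight(4)): (-12, -2) facing left
step 5 (straight(4)): (-16, -2) facing left
nothing shorter than 5 reaches the goal.

arc(left, 3), arc(left, 3), arc(right, 3), straight(4), straight(4)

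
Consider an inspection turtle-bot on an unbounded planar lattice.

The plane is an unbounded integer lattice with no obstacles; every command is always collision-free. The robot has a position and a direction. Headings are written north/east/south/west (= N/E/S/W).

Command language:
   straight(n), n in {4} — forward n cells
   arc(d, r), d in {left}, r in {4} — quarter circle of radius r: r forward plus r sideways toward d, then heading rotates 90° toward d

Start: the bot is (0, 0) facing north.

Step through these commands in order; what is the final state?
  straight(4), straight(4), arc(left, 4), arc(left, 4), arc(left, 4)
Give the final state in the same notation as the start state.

(-4, 4) facing east

start: (0, 0) facing north
1. straight(4) → (0, 4) facing north
2. straight(4) → (0, 8) facing north
3. arc(left, 4) → (-4, 12) facing west
4. arc(left, 4) → (-8, 8) facing south
5. arc(left, 4) → (-4, 4) facing east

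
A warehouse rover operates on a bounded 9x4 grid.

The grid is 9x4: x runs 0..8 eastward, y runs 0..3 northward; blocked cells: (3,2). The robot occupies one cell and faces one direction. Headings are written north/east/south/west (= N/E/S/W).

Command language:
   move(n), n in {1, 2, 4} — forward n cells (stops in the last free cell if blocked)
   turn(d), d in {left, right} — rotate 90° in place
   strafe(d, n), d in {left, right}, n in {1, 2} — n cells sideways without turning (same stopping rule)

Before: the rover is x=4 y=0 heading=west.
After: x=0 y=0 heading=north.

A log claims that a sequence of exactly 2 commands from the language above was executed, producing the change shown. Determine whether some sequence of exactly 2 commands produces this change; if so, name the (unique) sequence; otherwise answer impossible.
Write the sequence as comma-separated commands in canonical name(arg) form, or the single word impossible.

move(4), turn(right)

key: order matters: swapping move(4) and turn(right) lands elsewhere
start: x=4 y=0 heading=west
t=1 move(4) ⇒ x=0 y=0 heading=west
t=2 turn(right) ⇒ x=0 y=0 heading=north
uniquely the one of 81 2-step routes that fits.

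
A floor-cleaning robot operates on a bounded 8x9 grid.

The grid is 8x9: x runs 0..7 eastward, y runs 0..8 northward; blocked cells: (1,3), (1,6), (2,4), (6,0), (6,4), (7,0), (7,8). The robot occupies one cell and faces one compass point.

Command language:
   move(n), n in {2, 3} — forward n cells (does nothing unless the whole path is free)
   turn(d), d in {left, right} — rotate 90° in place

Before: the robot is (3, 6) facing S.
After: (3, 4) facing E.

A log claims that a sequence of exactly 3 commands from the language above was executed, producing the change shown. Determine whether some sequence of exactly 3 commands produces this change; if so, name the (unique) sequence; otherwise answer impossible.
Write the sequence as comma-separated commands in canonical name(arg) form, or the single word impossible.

key: position moved to (3,4) AND the heading swung to E — translation plus rotation needed
from: (3, 6) facing S
t=1 move(2) ⇒ (3, 4) facing S
t=2 turn(left) ⇒ (3, 4) facing E
t=3 move(3) ⇒ (3, 4) facing E
no other 3-command option fits: unique.

move(2), turn(left), move(3)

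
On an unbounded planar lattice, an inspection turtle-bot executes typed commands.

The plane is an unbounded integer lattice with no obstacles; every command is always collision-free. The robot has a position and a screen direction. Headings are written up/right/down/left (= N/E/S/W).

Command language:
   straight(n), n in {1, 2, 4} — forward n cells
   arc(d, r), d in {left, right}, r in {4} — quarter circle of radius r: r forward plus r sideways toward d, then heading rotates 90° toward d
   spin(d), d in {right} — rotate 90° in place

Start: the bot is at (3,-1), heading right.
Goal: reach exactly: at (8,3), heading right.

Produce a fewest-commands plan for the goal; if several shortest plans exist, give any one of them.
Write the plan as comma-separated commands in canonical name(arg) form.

straight(1), arc(left, 4), spin(right)

from: at (3,-1), heading right
1. straight(1) → at (4,-1), heading right
2. arc(left, 4) → at (8,3), heading up
3. spin(right) → at (8,3), heading right
shorter routes all fall short; 3 is best.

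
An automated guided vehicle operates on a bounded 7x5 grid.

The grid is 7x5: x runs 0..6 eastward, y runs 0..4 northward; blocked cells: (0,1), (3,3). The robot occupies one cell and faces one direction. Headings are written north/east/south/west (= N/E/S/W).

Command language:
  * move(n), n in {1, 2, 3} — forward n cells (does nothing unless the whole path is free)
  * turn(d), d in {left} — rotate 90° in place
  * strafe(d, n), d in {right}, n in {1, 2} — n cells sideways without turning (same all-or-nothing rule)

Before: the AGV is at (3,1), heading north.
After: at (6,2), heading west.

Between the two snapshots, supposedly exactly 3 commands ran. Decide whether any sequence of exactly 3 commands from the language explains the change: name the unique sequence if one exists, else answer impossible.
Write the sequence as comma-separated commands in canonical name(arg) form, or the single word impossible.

all 216 sequences checked — none match.

impossible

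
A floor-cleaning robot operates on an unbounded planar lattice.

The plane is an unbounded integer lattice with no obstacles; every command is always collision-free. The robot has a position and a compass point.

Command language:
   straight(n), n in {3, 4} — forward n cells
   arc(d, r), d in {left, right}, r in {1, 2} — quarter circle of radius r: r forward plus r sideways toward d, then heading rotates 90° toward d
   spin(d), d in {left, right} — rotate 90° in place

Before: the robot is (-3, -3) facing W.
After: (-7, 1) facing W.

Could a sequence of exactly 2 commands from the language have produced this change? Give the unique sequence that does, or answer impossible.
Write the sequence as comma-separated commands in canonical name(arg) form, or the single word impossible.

arc(right, 2), arc(left, 2)

key: still facing W at the end — net rotation zero over 2 steps
start: (-3, -3) facing W
step 1 (arc(right, 2)): (-5, -1) facing N
step 2 (arc(left, 2)): (-7, 1) facing W
all 64 alternatives checked — unique.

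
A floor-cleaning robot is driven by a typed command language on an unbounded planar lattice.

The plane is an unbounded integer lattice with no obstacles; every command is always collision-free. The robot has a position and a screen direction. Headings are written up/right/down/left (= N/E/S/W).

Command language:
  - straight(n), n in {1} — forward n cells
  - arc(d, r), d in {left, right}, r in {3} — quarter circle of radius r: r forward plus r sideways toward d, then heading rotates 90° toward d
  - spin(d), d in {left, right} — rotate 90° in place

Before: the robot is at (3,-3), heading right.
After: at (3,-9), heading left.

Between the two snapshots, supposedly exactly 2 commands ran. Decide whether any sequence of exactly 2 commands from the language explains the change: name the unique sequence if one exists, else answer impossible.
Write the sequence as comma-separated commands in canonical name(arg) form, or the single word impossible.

arc(right, 3), arc(right, 3)

key: cell and facing (now W) both changed — the 2 commands mix motion and turning
start: at (3,-3), heading right
[1] after arc(right, 3): at (6,-6), heading down
[2] after arc(right, 3): at (3,-9), heading left
all 25 alternatives checked — unique.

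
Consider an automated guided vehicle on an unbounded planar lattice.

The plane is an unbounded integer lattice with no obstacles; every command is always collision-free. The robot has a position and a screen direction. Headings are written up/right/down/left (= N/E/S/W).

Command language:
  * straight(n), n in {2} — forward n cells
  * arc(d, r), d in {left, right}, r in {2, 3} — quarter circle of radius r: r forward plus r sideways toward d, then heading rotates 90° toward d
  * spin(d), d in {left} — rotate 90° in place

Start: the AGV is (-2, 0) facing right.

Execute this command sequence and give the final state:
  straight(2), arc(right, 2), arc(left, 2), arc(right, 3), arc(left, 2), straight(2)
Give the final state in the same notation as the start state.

start: (-2, 0) facing right
step 1 (straight(2)): (0, 0) facing right
step 2 (arc(right, 2)): (2, -2) facing down
step 3 (arc(left, 2)): (4, -4) facing right
step 4 (arc(right, 3)): (7, -7) facing down
step 5 (arc(left, 2)): (9, -9) facing right
step 6 (straight(2)): (11, -9) facing right

(11, -9) facing right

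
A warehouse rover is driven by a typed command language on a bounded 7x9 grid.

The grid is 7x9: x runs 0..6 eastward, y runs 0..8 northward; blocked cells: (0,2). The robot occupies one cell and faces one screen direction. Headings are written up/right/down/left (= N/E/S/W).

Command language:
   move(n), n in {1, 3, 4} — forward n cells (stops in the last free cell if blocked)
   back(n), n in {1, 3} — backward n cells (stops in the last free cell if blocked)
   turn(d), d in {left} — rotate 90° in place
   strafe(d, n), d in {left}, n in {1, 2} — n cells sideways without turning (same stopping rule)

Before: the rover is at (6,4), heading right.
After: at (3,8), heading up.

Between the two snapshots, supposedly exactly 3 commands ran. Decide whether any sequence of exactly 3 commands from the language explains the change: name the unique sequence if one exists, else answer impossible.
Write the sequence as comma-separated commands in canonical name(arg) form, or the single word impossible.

key: position moved to (3,8) AND the heading swung to N — translation plus rotation needed
t0: at (6,4), heading right
1. back(3) → at (3,4), heading right
2. turn(left) → at (3,4), heading up
3. move(4) → at (3,8), heading up
uniquely the one of 512 3-step routes that fits.

back(3), turn(left), move(4)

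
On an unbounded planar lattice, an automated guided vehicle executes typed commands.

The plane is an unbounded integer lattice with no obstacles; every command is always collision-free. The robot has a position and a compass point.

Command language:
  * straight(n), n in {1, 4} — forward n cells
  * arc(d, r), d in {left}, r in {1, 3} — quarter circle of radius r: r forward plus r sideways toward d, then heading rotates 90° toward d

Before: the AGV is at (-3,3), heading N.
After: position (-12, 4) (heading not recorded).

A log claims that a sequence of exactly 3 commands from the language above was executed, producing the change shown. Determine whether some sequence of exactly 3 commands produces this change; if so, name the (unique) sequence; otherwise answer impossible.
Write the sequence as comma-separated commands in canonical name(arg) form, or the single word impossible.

arc(left, 1), straight(4), straight(4)

key: running straight(4) before arc(left, 1) would end elsewhere — order is forced
start: at (-3,3), heading N
step 1 (arc(left, 1)): at (-4,4), heading W
step 2 (straight(4)): at (-8,4), heading W
step 3 (straight(4)): at (-12,4), heading W
no other 3-command option fits: unique.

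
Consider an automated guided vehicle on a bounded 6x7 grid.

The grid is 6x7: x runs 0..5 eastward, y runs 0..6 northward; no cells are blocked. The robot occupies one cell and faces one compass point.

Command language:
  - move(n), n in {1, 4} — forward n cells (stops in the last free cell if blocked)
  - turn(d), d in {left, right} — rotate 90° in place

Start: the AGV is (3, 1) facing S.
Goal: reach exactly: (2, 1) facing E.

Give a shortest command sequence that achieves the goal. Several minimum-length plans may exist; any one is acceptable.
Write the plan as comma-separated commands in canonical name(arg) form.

from: (3, 1) facing S
step 1 (turn(right)): (3, 1) facing W
step 2 (move(1)): (2, 1) facing W
step 3 (turn(right)): (2, 1) facing N
step 4 (turn(right)): (2, 1) facing E
no 3-step plan works, so 4 is optimal.

turn(right), move(1), turn(right), turn(right)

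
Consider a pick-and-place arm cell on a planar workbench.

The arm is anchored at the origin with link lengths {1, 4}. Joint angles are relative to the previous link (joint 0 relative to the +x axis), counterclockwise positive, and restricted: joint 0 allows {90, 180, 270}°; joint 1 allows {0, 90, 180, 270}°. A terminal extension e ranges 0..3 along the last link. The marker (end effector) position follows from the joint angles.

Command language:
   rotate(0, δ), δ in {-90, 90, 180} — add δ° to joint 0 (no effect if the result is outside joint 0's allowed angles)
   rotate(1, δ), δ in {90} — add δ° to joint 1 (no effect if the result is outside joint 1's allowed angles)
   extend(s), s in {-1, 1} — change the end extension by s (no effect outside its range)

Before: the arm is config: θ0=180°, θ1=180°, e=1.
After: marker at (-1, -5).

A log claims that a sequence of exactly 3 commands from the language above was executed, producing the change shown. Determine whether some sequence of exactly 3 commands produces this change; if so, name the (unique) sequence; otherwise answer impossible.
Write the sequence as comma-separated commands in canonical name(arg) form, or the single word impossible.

rotate(1, 90), rotate(1, 90), rotate(1, 90)

initial: config: θ0=180°, θ1=180°, e=1
t=1 rotate(1, 90) ⇒ config: θ0=180°, θ1=270°, e=1
t=2 rotate(1, 90) ⇒ config: θ0=180°, θ1=0°, e=1
t=3 rotate(1, 90) ⇒ config: θ0=180°, θ1=90°, e=1
no other 3-command option fits: unique.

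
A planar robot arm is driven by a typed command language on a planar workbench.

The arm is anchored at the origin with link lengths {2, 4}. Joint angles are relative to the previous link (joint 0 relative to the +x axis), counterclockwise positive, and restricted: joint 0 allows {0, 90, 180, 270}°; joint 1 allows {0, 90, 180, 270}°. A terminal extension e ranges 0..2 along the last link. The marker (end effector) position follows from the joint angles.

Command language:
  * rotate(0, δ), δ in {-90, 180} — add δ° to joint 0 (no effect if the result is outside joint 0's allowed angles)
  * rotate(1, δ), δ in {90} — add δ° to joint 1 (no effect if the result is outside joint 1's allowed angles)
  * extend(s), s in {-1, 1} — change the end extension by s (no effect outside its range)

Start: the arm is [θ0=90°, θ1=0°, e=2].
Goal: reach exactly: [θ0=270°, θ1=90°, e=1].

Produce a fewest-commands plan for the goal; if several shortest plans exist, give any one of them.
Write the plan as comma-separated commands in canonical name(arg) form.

rotate(0, 180), rotate(1, 90), extend(-1)

start: [θ0=90°, θ1=0°, e=2]
1. rotate(0, 180) → [θ0=270°, θ1=0°, e=2]
2. rotate(1, 90) → [θ0=270°, θ1=90°, e=2]
3. extend(-1) → [θ0=270°, θ1=90°, e=1]
nothing shorter than 3 reaches the goal.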